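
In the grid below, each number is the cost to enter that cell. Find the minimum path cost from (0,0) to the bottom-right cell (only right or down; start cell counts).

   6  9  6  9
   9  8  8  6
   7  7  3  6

Take (0,0) → (0,1) → (0,2) → (1,2) → (2,2) → (2,3) for a total of 6 + 9 + 6 + 8 + 3 + 6 = 38.
(Top row then right column would cost 42.)

38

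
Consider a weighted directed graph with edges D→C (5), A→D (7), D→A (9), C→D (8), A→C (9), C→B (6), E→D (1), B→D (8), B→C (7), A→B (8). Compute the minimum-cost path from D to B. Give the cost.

Candidate routes:
D - A - C - B: 9 + 9 + 6 = 24
D - C - B: 5 + 6 = 11
D - A - B: 9 + 8 = 17
Shortest: 11.

11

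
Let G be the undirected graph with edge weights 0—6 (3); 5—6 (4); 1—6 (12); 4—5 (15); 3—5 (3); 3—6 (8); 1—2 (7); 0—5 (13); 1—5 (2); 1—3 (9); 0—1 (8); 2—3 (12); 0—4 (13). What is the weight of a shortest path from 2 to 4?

24

Some routes from 2 to 4:
2 -> 1 -> 5 -> 4: 7 + 2 + 15 = 24
2 -> 1 -> 5 -> 6 -> 0 -> 4: 7 + 2 + 4 + 3 + 13 = 29
2 -> 1 -> 0 -> 4: 7 + 8 + 13 = 28
The minimum is 24.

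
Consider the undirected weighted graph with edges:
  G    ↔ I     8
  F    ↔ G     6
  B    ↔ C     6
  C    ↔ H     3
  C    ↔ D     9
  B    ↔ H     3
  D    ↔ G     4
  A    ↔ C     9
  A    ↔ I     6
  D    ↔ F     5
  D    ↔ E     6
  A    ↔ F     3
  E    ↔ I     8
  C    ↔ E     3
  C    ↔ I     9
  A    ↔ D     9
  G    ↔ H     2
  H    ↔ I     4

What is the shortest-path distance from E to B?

9

Checking several routes:
E-I-H-B: 8 + 4 + 3 = 15
E-C-I-H-B: 3 + 9 + 4 + 3 = 19
E-D-G-H-B: 6 + 4 + 2 + 3 = 15
E-C-D-G-H-B: 3 + 9 + 4 + 2 + 3 = 21
E-C-B: 3 + 6 = 9
E-C-H-B: 3 + 3 + 3 = 9
The minimum is 9.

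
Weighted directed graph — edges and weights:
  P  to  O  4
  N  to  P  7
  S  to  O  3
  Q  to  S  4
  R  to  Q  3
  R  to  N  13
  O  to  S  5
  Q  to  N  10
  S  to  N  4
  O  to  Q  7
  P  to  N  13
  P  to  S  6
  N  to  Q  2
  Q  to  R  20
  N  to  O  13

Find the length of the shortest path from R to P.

Candidate routes:
R-N-P: 13 + 7 = 20
R-Q-S-N-P: 3 + 4 + 4 + 7 = 18
R-Q-N-P: 3 + 10 + 7 = 20
Best route has total 18.

18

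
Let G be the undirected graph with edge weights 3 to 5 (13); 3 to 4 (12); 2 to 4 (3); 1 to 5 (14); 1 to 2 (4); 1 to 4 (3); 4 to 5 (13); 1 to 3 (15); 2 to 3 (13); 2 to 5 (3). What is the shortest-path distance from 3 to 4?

12

A few of the 3→4 routes:
3 -> 5 -> 2 -> 4: 13 + 3 + 3 = 19
3 -> 2 -> 1 -> 4: 13 + 4 + 3 = 20
3 -> 2 -> 4: 13 + 3 = 16
3 -> 4: 12
3 -> 1 -> 2 -> 4: 15 + 4 + 3 = 22
3 -> 1 -> 4: 15 + 3 = 18
The minimum is 12.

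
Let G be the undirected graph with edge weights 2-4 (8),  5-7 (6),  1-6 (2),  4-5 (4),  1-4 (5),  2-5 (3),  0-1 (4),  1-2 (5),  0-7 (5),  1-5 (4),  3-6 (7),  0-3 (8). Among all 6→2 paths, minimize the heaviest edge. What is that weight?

4

Checking several routes:
6→3→0→7→5→1→4→2: max(7, 8, 5, 6, 4, 5, 8) = 8
6→1→4→5→2: max(2, 5, 4, 3) = 5
6→1→5→2: max(2, 4, 3) = 4
6→1→2: max(2, 5) = 5
6→1→0→7→5→2: max(2, 4, 5, 6, 3) = 6
Smallest bottleneck: 4.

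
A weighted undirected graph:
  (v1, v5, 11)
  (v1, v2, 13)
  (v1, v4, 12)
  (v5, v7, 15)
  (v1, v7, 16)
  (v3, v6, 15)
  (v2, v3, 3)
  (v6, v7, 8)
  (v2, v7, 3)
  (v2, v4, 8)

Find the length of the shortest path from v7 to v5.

Comparing a few candidate routes:
v7-v1-v5: 16 + 11 = 27
v7-v5: 15
v7-v2-v1-v5: 3 + 13 + 11 = 27
Shortest: 15.

15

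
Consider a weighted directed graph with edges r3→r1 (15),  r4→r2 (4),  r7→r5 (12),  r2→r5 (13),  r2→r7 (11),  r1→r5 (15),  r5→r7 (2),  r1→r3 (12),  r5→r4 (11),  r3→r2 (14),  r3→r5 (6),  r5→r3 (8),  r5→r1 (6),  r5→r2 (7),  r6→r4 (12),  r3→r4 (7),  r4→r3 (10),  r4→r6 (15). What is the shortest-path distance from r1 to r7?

Some routes from r1 to r7:
r1 - r3 - r4 - r2 - r7: 12 + 7 + 4 + 11 = 34
r1 - r3 - r5 - r7: 12 + 6 + 2 = 20
r1 - r5 - r2 - r7: 15 + 7 + 11 = 33
r1 - r3 - r5 - r2 - r7: 12 + 6 + 7 + 11 = 36
r1 - r5 - r7: 15 + 2 = 17
Best route has total 17.

17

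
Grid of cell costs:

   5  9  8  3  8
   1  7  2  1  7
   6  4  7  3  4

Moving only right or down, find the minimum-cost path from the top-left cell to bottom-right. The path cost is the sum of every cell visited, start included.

23

Path r0c0 r1c0 r1c1 r1c2 r1c3 r2c3 r2c4: 5 + 1 + 7 + 2 + 1 + 3 + 4 = 23.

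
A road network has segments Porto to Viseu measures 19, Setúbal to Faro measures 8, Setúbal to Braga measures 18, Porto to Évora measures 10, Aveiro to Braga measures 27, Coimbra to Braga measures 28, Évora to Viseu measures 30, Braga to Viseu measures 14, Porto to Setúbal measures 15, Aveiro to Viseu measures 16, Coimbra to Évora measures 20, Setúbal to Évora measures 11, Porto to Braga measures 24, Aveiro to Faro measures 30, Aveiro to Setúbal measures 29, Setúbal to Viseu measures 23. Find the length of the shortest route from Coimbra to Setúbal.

Comparing a few candidate routes:
Coimbra→Évora→Setúbal: 20 + 11 = 31
Coimbra→Évora→Porto→Setúbal: 20 + 10 + 15 = 45
Coimbra→Braga→Setúbal: 28 + 18 = 46
Coimbra→Braga→Viseu→Setúbal: 28 + 14 + 23 = 65
Shortest: 31.

31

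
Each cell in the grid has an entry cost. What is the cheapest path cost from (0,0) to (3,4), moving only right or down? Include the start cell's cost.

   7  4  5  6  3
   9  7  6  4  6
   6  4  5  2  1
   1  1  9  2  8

37

Best path: (0,0) (0,1) (0,2) (0,3) (1,3) (2,3) (2,4) (3,4)
Cost: 7 + 4 + 5 + 6 + 4 + 2 + 1 + 8 = 37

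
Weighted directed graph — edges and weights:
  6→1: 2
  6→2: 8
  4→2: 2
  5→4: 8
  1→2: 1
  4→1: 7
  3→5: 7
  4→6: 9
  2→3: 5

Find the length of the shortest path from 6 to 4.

Routes from 6 to 4:
6 - 1 - 2 - 3 - 5 - 4: 2 + 1 + 5 + 7 + 8 = 23
6 - 2 - 3 - 5 - 4: 8 + 5 + 7 + 8 = 28
The minimum is 23.

23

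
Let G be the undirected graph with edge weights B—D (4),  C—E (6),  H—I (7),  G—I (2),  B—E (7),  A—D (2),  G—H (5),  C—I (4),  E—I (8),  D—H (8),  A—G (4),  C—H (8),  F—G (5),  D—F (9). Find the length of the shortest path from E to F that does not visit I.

20

A few of the E→F routes:
E-B-D-F: 7 + 4 + 9 = 20
E-B-D-A-G-F: 7 + 4 + 2 + 4 + 5 = 22
E-C-H-G-F: 6 + 8 + 5 + 5 = 24
Shortest: 20.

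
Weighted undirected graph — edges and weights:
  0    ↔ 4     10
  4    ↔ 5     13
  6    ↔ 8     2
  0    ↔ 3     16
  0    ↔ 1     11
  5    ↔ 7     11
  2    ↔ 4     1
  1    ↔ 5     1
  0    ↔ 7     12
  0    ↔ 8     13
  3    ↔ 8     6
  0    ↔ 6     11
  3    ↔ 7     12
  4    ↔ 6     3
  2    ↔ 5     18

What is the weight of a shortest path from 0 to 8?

13

Comparing a few candidate routes:
0-8: 13
0-3-8: 16 + 6 = 22
0-6-8: 11 + 2 = 13
0-4-6-8: 10 + 3 + 2 = 15
Shortest: 13.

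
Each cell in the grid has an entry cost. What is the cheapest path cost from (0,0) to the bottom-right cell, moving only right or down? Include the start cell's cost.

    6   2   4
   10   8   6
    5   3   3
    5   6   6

One optimal route is [0,0] -> [0,1] -> [0,2] -> [1,2] -> [2,2] -> [3,2].
Its cost is 6 + 2 + 4 + 6 + 3 + 6 = 27.

27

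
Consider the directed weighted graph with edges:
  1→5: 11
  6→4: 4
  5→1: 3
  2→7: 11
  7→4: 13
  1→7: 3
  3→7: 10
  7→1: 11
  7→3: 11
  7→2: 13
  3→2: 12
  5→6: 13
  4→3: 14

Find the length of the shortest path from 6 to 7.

Paths from 6 to 7:
6→4→3→7: 4 + 14 + 10 = 28
6→4→3→2→7: 4 + 14 + 12 + 11 = 41
Best route has total 28.

28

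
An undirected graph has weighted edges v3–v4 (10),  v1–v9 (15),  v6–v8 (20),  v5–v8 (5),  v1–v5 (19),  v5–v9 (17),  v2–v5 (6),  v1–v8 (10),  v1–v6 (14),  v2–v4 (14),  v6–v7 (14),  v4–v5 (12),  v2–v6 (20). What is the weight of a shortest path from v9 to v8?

Some routes from v9 to v8:
v9 → v1 → v5 → v8: 15 + 19 + 5 = 39
v9 → v1 → v8: 15 + 10 = 25
v9 → v5 → v8: 17 + 5 = 22
v9 → v5 → v1 → v8: 17 + 19 + 10 = 46
Best route has total 22.

22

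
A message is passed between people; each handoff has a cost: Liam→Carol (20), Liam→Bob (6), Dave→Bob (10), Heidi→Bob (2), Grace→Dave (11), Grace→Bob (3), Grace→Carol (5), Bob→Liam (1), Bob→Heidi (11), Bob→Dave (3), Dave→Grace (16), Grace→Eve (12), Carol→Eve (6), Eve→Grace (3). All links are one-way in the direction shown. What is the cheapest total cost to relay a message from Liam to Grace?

25

Routes from Liam to Grace:
Liam -> Carol -> Eve -> Grace: 20 + 6 + 3 = 29
Liam -> Bob -> Dave -> Grace: 6 + 3 + 16 = 25
The minimum is 25.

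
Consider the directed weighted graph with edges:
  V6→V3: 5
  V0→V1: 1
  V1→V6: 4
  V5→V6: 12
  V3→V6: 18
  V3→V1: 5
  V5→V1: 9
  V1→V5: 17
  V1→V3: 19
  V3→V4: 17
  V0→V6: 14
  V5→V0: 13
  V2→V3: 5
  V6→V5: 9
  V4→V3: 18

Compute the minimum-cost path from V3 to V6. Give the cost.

Routes from V3 to V6:
V3 -> V6: 18
V3 -> V1 -> V5 -> V6: 5 + 17 + 12 = 34
V3 -> V1 -> V6: 5 + 4 = 9
V3 -> V1 -> V5 -> V0 -> V6: 5 + 17 + 13 + 14 = 49
The minimum is 9.

9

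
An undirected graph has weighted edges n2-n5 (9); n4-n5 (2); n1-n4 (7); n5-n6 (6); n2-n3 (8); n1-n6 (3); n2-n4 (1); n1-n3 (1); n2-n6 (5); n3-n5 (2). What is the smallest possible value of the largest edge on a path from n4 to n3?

Some routes from n4 to n3:
n4→n1→n3: max(7, 1) = 7
n4→n5→n6→n1→n3: max(2, 6, 3, 1) = 6
n4→n5→n3: max(2, 2) = 2
n4→n2→n6→n5→n3: max(1, 5, 6, 2) = 6
n4→n2→n6→n1→n3: max(1, 5, 3, 1) = 5
Smallest bottleneck: 2.

2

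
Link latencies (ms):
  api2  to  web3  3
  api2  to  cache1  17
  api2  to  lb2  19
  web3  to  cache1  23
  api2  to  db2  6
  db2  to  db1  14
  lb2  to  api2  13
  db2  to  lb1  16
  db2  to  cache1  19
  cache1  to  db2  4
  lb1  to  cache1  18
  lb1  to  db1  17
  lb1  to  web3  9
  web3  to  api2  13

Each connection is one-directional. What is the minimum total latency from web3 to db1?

Candidate routes:
web3 - api2 - db2 - db1: 13 + 6 + 14 = 33
web3 - api2 - db2 - lb1 - db1: 13 + 6 + 16 + 17 = 52
web3 - cache1 - db2 - db1: 23 + 4 + 14 = 41
web3 - api2 - cache1 - db2 - db1: 13 + 17 + 4 + 14 = 48
web3 - api2 - cache1 - db2 - lb1 - db1: 13 + 17 + 4 + 16 + 17 = 67
web3 - cache1 - db2 - lb1 - db1: 23 + 4 + 16 + 17 = 60
The minimum is 33 ms.

33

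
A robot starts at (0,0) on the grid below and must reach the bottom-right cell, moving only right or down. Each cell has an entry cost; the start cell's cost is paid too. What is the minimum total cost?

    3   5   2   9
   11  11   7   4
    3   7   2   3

Best path: [0,0]→[0,1]→[0,2]→[1,2]→[2,2]→[2,3]
Cost: 3 + 5 + 2 + 7 + 2 + 3 = 22

22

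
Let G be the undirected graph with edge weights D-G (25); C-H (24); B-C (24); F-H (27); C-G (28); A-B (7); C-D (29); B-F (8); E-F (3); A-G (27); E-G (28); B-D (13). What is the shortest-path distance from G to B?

A few of the G→B routes:
G→C→B: 28 + 24 = 52
G→A→B: 27 + 7 = 34
G→E→F→B: 28 + 3 + 8 = 39
G→D→B: 25 + 13 = 38
The minimum is 34.

34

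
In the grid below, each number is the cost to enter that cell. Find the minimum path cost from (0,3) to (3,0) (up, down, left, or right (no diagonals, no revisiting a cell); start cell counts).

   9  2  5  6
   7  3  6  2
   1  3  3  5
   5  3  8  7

Take (0,3) -> (0,2) -> (0,1) -> (1,1) -> (2,1) -> (2,0) -> (3,0) for a total of 6 + 5 + 2 + 3 + 3 + 1 + 5 = 25.

25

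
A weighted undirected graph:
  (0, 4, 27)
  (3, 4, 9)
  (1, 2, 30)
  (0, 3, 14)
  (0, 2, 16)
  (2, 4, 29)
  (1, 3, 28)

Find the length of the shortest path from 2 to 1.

30

Some routes from 2 to 1:
2 -> 0 -> 3 -> 1: 16 + 14 + 28 = 58
2 -> 1: 30
2 -> 4 -> 3 -> 1: 29 + 9 + 28 = 66
Best route has total 30.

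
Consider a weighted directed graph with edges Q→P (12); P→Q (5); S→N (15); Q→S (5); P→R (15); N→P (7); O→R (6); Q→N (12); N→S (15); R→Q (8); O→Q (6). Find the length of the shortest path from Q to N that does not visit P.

12

Paths from Q to N avoiding P:
Q - S - N: 5 + 15 = 20
Q - N: 12
Shortest: 12.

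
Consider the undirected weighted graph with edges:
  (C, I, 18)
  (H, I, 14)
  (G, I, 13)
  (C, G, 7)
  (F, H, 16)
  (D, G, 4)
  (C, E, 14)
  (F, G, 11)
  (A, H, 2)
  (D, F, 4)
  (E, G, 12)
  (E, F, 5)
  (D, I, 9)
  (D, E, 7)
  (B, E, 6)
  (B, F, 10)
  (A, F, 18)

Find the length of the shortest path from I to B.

22

A few of the I→B routes:
I-D-E-B: 9 + 7 + 6 = 22
I-D-F-B: 9 + 4 + 10 = 23
I-D-F-E-B: 9 + 4 + 5 + 6 = 24
I-G-D-E-B: 13 + 4 + 7 + 6 = 30
I-G-E-B: 13 + 12 + 6 = 31
Best route has total 22.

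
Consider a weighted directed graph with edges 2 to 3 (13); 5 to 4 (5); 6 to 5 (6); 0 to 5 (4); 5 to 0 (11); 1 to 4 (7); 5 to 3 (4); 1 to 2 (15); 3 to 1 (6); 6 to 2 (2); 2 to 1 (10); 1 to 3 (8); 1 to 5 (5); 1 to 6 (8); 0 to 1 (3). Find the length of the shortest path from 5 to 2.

Routes from 5 to 2:
5 → 3 → 1 → 6 → 2: 4 + 6 + 8 + 2 = 20
5 → 3 → 1 → 2: 4 + 6 + 15 = 25
5 → 0 → 1 → 2: 11 + 3 + 15 = 29
5 → 0 → 1 → 6 → 2: 11 + 3 + 8 + 2 = 24
Best route has total 20.

20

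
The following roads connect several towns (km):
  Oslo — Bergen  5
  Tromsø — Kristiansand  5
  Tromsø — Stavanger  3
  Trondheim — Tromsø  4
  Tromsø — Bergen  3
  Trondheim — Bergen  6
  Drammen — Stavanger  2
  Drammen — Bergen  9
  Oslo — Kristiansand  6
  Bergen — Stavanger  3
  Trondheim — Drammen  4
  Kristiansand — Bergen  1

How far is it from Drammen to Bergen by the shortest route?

Comparing a few candidate routes:
Drammen - Trondheim - Bergen: 4 + 6 = 10
Drammen - Bergen: 9
Drammen - Trondheim - Tromsø - Bergen: 4 + 4 + 3 = 11
Drammen - Stavanger - Tromsø - Bergen: 2 + 3 + 3 = 8
Drammen - Stavanger - Bergen: 2 + 3 = 5
Best route has total 5 km.

5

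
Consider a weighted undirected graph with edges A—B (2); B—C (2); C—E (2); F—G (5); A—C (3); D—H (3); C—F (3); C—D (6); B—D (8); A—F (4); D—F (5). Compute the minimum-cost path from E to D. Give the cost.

8

A few of the E→D routes:
E-C-A-F-D: 2 + 3 + 4 + 5 = 14
E-C-B-D: 2 + 2 + 8 = 12
E-C-F-D: 2 + 3 + 5 = 10
E-C-D: 2 + 6 = 8
The minimum is 8.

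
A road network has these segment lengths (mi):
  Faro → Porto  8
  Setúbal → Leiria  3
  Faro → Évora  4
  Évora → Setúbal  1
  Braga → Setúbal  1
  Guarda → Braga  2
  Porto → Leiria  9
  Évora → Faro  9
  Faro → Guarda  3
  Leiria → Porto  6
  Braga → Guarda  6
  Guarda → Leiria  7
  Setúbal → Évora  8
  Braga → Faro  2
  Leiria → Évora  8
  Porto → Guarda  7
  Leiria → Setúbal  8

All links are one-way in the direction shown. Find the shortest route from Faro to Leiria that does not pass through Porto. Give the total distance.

8

Paths from Faro to Leiria avoiding Porto:
Faro→Guarda→Braga→Setúbal→Leiria: 3 + 2 + 1 + 3 = 9
Faro→Évora→Setúbal→Leiria: 4 + 1 + 3 = 8
Faro→Guarda→Leiria: 3 + 7 = 10
The minimum is 8 mi.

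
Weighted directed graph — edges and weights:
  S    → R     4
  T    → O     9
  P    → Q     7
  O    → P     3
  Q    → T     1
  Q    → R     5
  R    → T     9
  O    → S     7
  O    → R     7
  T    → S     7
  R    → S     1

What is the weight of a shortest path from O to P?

3

Paths from O to P:
O → P: 3
The minimum is 3.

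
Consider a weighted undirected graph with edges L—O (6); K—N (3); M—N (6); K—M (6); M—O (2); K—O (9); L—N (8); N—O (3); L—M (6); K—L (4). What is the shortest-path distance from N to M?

A few of the N→M routes:
N -> K -> M: 3 + 6 = 9
N -> L -> M: 8 + 6 = 14
N -> M: 6
N -> O -> M: 3 + 2 = 5
N -> K -> L -> M: 3 + 4 + 6 = 13
Shortest: 5.

5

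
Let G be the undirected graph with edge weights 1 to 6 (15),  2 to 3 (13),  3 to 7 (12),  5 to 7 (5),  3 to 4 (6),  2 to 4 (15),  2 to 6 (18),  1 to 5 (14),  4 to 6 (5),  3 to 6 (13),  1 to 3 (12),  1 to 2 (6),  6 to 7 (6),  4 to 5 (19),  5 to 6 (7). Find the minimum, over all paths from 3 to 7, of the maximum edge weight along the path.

Some routes from 3 to 7:
3-7: max(12) = 12
3-6-7: max(13, 6) = 13
3-4-6-7: max(6, 5, 6) = 6
3-6-5-7: max(13, 7, 5) = 13
3-4-6-5-7: max(6, 5, 7, 5) = 7
The minimum achievable maximum is 6.

6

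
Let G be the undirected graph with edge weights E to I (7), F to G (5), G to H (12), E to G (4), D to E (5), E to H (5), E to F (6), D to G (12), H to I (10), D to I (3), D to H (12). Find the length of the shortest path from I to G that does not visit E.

15

Paths from I to G avoiding E:
I -> D -> G: 3 + 12 = 15
I -> H -> G: 10 + 12 = 22
I -> H -> D -> G: 10 + 12 + 12 = 34
I -> D -> H -> G: 3 + 12 + 12 = 27
Shortest: 15.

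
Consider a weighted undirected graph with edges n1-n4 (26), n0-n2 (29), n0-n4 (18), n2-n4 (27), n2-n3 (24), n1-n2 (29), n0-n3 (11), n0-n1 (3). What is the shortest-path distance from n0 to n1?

Comparing a few candidate routes:
n0 -> n4 -> n1: 18 + 26 = 44
n0 -> n4 -> n2 -> n1: 18 + 27 + 29 = 74
n0 -> n1: 3
n0 -> n2 -> n1: 29 + 29 = 58
n0 -> n3 -> n2 -> n1: 11 + 24 + 29 = 64
Shortest: 3.

3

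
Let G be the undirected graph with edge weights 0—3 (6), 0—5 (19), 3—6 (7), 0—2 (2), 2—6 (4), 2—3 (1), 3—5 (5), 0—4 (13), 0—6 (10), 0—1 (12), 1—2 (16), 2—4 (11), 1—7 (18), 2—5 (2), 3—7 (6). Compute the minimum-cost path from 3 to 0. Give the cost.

3

Checking several routes:
3 - 0: 6
3 - 2 - 0: 1 + 2 = 3
3 - 5 - 2 - 0: 5 + 2 + 2 = 9
3 - 6 - 2 - 0: 7 + 4 + 2 = 13
The minimum is 3.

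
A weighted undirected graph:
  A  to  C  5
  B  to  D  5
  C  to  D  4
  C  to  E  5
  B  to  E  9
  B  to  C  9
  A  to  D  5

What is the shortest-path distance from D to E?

9

Comparing a few candidate routes:
D-A-C-E: 5 + 5 + 5 = 15
D-C-E: 4 + 5 = 9
D-B-C-E: 5 + 9 + 5 = 19
D-B-E: 5 + 9 = 14
Shortest: 9.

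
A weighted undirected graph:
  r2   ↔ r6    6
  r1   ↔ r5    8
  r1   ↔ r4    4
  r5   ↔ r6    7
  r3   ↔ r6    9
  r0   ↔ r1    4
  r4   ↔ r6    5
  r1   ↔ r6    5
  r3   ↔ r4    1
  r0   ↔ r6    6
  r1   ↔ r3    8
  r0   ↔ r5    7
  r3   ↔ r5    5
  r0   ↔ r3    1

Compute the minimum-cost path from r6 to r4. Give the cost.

Comparing a few candidate routes:
r6-r0-r3-r4: 6 + 1 + 1 = 8
r6-r1-r4: 5 + 4 = 9
r6-r3-r4: 9 + 1 = 10
r6-r4: 5
The minimum is 5.

5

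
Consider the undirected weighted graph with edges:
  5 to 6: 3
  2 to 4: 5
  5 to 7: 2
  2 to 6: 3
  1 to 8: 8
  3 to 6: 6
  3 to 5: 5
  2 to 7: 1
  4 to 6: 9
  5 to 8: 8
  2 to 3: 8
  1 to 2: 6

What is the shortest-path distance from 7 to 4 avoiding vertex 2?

Candidate routes:
7-5-3-6-4: 2 + 5 + 6 + 9 = 22
7-5-6-4: 2 + 3 + 9 = 14
Shortest: 14.

14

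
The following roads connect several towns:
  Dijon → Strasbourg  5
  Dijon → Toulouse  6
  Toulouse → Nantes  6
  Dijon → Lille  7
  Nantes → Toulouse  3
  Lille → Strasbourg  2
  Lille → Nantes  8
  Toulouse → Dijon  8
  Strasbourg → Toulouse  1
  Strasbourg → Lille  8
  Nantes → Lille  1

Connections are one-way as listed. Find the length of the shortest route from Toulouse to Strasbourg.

9

Paths from Toulouse to Strasbourg:
Toulouse → Dijon → Lille → Strasbourg: 8 + 7 + 2 = 17
Toulouse → Dijon → Strasbourg: 8 + 5 = 13
Toulouse → Nantes → Lille → Strasbourg: 6 + 1 + 2 = 9
Best route has total 9.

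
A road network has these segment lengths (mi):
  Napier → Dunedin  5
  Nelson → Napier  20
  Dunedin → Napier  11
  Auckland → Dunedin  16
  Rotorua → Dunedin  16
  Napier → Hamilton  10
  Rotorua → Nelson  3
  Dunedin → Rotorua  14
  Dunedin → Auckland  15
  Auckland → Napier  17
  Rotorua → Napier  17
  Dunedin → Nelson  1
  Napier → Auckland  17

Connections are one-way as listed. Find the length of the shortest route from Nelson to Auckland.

37

Routes from Nelson to Auckland:
Nelson-Napier-Dunedin-Auckland: 20 + 5 + 15 = 40
Nelson-Napier-Auckland: 20 + 17 = 37
The minimum is 37 mi.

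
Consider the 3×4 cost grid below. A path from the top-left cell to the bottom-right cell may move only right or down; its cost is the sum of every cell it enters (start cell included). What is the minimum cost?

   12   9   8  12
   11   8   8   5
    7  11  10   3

Cheapest: [0,0] [0,1] [0,2] [1,2] [1,3] [2,3]
  12 + 9 + 8 + 8 + 5 + 3 = 45

45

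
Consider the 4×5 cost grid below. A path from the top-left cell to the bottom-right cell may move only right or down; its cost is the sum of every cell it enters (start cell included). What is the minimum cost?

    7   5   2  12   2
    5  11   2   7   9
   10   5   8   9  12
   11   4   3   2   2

31

Cheapest: (0,0) → (0,1) → (0,2) → (1,2) → (2,2) → (3,2) → (3,3) → (3,4)
  7 + 5 + 2 + 2 + 8 + 3 + 2 + 2 = 31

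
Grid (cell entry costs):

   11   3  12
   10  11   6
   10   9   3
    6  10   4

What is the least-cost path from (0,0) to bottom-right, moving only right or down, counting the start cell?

38

Cheapest: r0c0 -> r0c1 -> r1c1 -> r1c2 -> r2c2 -> r3c2
  11 + 3 + 11 + 6 + 3 + 4 = 38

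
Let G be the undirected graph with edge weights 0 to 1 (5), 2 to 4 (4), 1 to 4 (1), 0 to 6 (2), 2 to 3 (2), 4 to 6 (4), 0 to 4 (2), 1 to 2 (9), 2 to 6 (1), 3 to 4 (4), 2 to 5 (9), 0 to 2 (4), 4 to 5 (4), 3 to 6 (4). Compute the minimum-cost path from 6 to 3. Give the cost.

Some routes from 6 to 3:
6 -> 2 -> 3: 1 + 2 = 3
6 -> 0 -> 2 -> 3: 2 + 4 + 2 = 8
6 -> 0 -> 4 -> 3: 2 + 2 + 4 = 8
6 -> 3: 4
Shortest: 3.

3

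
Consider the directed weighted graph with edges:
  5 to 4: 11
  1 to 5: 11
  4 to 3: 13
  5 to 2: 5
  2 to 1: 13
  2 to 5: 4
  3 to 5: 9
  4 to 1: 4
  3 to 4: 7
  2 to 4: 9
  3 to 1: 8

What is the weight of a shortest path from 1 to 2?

Routes from 1 to 2:
1-5-2: 11 + 5 = 16
The minimum is 16.

16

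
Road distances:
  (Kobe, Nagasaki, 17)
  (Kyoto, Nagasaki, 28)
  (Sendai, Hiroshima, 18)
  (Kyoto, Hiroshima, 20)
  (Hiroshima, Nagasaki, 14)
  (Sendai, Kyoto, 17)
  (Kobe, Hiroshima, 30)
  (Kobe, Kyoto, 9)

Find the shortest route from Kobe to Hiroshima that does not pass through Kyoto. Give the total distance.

30

Paths from Kobe to Hiroshima avoiding Kyoto:
Kobe → Hiroshima: 30
Kobe → Nagasaki → Hiroshima: 17 + 14 = 31
Shortest: 30.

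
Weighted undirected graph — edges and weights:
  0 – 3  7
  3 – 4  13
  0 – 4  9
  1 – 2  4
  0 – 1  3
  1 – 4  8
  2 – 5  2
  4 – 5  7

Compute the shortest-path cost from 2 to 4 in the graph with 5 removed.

12

Routes from 2 to 4 avoiding 5:
2-1-0-3-4: 4 + 3 + 7 + 13 = 27
2-1-0-4: 4 + 3 + 9 = 16
2-1-4: 4 + 8 = 12
Best route has total 12.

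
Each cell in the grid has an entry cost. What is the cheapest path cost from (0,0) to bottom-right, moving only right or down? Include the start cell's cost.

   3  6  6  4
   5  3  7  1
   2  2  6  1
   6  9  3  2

21

One optimal route is (0,0)→(1,0)→(2,0)→(2,1)→(2,2)→(2,3)→(3,3).
Its cost is 3 + 5 + 2 + 2 + 6 + 1 + 2 = 21.
(Top row then right column would cost 23.)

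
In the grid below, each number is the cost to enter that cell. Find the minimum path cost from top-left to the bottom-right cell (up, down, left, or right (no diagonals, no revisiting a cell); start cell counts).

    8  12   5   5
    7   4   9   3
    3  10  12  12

43

One optimal route is [0,0]→[1,0]→[1,1]→[1,2]→[1,3]→[2,3].
Its cost is 8 + 7 + 4 + 9 + 3 + 12 = 43.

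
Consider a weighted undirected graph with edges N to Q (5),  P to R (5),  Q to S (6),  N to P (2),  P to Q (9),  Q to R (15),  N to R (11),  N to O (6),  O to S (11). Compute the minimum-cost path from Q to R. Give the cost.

12

A few of the Q→R routes:
Q - N - P - R: 5 + 2 + 5 = 12
Q - P - R: 9 + 5 = 14
Q - R: 15
Q - N - R: 5 + 11 = 16
The minimum is 12.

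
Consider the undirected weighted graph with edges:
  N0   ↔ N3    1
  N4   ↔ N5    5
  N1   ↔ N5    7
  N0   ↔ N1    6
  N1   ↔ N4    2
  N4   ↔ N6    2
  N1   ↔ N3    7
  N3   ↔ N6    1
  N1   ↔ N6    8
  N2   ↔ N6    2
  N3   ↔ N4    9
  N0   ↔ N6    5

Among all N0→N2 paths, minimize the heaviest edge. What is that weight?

A few of the N0→N2 routes:
N0 -> N6 -> N2: max(5, 2) = 5
N0 -> N1 -> N4 -> N6 -> N2: max(6, 2, 2, 2) = 6
N0 -> N3 -> N1 -> N5 -> N4 -> N6 -> N2: max(1, 7, 7, 5, 2, 2) = 7
N0 -> N3 -> N6 -> N2: max(1, 1, 2) = 2
Smallest bottleneck: 2.

2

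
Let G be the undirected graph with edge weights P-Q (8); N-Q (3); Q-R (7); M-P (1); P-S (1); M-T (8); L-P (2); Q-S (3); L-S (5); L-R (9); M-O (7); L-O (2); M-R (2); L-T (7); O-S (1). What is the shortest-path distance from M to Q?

A few of the M→Q routes:
M → O → S → Q: 7 + 1 + 3 = 11
M → R → Q: 2 + 7 = 9
M → P → S → Q: 1 + 1 + 3 = 5
M → P → L → O → S → Q: 1 + 2 + 2 + 1 + 3 = 9
M → P → L → S → Q: 1 + 2 + 5 + 3 = 11
M → P → Q: 1 + 8 = 9
Shortest: 5.

5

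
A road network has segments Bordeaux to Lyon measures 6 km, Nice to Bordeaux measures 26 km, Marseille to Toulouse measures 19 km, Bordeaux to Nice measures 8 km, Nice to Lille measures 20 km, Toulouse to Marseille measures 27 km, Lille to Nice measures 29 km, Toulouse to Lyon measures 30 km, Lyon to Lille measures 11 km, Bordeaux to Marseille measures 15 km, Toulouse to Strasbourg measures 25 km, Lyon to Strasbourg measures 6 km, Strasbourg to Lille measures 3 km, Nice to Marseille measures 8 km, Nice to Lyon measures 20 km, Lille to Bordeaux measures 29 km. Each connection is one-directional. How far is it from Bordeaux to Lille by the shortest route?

15

Some routes from Bordeaux to Lille:
Bordeaux - Lyon - Strasbourg - Lille: 6 + 6 + 3 = 15
Bordeaux - Nice - Lyon - Strasbourg - Lille: 8 + 20 + 6 + 3 = 37
Bordeaux - Nice - Lyon - Lille: 8 + 20 + 11 = 39
Bordeaux - Nice - Lille: 8 + 20 = 28
Bordeaux - Lyon - Lille: 6 + 11 = 17
Best route has total 15 km.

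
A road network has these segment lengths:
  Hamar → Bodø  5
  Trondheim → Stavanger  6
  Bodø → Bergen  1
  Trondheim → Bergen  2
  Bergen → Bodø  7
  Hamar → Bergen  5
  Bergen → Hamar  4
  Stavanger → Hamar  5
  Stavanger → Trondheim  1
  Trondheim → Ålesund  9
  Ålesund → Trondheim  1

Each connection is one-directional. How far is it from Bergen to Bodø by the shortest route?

7

Paths from Bergen to Bodø:
Bergen -> Bodø: 7
Bergen -> Hamar -> Bodø: 4 + 5 = 9
The minimum is 7.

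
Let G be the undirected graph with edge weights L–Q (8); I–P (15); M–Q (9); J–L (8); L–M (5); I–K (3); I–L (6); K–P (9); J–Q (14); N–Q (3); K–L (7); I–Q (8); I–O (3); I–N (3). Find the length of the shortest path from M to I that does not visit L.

15

Paths from M to I avoiding L:
M - Q - I: 9 + 8 = 17
M - Q - N - I: 9 + 3 + 3 = 15
The minimum is 15.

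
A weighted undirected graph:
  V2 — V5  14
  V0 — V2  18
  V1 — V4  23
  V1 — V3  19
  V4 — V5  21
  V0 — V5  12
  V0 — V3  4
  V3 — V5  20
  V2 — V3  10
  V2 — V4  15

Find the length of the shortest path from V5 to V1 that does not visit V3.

44

Routes from V5 to V1 avoiding V3:
V5-V0-V2-V4-V1: 12 + 18 + 15 + 23 = 68
V5-V4-V1: 21 + 23 = 44
V5-V2-V4-V1: 14 + 15 + 23 = 52
Best route has total 44.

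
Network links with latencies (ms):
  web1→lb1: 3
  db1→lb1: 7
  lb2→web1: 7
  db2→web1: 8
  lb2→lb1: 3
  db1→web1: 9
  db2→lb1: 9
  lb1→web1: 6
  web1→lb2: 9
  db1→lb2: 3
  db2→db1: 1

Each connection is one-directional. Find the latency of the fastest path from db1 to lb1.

6

Checking several routes:
db1-lb1: 7
db1-web1-lb1: 9 + 3 = 12
db1-lb2-lb1: 3 + 3 = 6
The minimum is 6 ms.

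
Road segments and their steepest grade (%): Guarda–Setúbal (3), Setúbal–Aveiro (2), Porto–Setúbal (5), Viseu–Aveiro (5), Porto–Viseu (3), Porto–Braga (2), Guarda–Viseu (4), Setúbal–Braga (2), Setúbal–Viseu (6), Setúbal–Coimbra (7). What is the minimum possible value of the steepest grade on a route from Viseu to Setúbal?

3

Paths from Viseu to Setúbal:
Viseu - Aveiro - Setúbal: max(5, 2) = 5
Viseu - Guarda - Setúbal: max(4, 3) = 4
Viseu - Porto - Setúbal: max(3, 5) = 5
Viseu - Porto - Braga - Setúbal: max(3, 2, 2) = 3
Viseu - Setúbal: max(6) = 6
Smallest bottleneck: 3%.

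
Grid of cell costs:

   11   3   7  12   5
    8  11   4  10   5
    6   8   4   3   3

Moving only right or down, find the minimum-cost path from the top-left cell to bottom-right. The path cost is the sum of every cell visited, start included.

Take (0,0) -> (0,1) -> (0,2) -> (1,2) -> (2,2) -> (2,3) -> (2,4) for a total of 11 + 3 + 7 + 4 + 4 + 3 + 3 = 35.

35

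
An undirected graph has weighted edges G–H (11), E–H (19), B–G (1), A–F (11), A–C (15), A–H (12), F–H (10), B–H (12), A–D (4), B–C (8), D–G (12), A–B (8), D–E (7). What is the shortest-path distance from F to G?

20

Some routes from F to G:
F→H→G: 10 + 11 = 21
F→H→B→G: 10 + 12 + 1 = 23
F→A→B→G: 11 + 8 + 1 = 20
F→A→D→G: 11 + 4 + 12 = 27
Shortest: 20.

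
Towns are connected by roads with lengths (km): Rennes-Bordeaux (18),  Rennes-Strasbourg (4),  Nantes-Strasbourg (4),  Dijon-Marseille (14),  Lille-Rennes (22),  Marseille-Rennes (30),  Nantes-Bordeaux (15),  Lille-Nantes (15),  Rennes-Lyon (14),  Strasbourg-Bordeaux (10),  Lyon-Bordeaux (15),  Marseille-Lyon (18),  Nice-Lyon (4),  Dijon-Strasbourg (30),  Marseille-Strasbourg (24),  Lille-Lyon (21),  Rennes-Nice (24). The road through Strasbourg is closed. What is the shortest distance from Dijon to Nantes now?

A few of the Dijon→Nantes routes:
Dijon -> Marseille -> Rennes -> Bordeaux -> Nantes: 14 + 30 + 18 + 15 = 77
Dijon -> Marseille -> Lyon -> Bordeaux -> Nantes: 14 + 18 + 15 + 15 = 62
Dijon -> Marseille -> Lyon -> Lille -> Nantes: 14 + 18 + 21 + 15 = 68
The minimum is 62 km.

62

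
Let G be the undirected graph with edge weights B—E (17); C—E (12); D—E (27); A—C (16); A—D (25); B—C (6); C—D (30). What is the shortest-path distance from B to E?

Some routes from B to E:
B - C - D - E: 6 + 30 + 27 = 63
B - E: 17
B - C - E: 6 + 12 = 18
The minimum is 17.

17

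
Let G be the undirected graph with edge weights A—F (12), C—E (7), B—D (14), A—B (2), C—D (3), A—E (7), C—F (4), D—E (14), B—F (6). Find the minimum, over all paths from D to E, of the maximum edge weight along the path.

7

Comparing a few candidate routes:
D-C-E: max(3, 7) = 7
D-C-F-A-E: max(3, 4, 12, 7) = 12
D-C-F-B-A-E: max(3, 4, 6, 2, 7) = 7
Best route has worst link 7.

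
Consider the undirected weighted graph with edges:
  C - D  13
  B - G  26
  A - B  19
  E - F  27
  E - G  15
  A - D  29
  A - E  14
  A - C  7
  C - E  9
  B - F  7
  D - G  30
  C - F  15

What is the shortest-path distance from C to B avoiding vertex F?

26

Comparing a few candidate routes:
C - A - E - G - B: 7 + 14 + 15 + 26 = 62
C - D - A - B: 13 + 29 + 19 = 61
C - E - G - B: 9 + 15 + 26 = 50
C - A - B: 7 + 19 = 26
C - E - A - B: 9 + 14 + 19 = 42
The minimum is 26.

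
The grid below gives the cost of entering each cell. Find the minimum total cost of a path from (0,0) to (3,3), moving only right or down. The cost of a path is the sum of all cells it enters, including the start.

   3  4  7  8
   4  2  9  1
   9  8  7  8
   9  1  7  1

Path (0,0) (0,1) (1,1) (2,1) (3,1) (3,2) (3,3): 3 + 4 + 2 + 8 + 1 + 7 + 1 = 26.
(Top row then right column would cost 32.)

26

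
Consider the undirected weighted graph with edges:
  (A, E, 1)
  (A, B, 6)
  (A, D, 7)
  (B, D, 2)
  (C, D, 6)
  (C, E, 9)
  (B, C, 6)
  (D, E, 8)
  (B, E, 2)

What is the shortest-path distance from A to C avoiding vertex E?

Paths from A to C avoiding E:
A → B → D → C: 6 + 2 + 6 = 14
A → B → C: 6 + 6 = 12
A → D → B → C: 7 + 2 + 6 = 15
A → D → C: 7 + 6 = 13
Shortest: 12.

12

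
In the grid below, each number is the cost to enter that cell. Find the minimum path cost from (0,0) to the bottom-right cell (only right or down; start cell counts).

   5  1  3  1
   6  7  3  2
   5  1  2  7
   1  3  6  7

Best path: [0,0] -> [0,1] -> [0,2] -> [0,3] -> [1,3] -> [2,3] -> [3,3]
Cost: 5 + 1 + 3 + 1 + 2 + 7 + 7 = 26

26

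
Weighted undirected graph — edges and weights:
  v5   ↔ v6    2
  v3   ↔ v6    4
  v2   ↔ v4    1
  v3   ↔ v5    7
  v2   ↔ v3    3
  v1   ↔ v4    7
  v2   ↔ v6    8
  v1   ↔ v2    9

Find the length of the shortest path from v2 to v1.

8

Routes from v2 to v1:
v2→v1: 9
v2→v4→v1: 1 + 7 = 8
The minimum is 8.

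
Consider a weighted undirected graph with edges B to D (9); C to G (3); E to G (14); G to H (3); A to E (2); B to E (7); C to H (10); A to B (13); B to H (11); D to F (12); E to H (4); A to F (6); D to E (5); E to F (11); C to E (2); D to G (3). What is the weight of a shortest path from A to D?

Some routes from A to D:
A - E - C - G - D: 2 + 2 + 3 + 3 = 10
A - E - D: 2 + 5 = 7
A - E - H - G - D: 2 + 4 + 3 + 3 = 12
Shortest: 7.

7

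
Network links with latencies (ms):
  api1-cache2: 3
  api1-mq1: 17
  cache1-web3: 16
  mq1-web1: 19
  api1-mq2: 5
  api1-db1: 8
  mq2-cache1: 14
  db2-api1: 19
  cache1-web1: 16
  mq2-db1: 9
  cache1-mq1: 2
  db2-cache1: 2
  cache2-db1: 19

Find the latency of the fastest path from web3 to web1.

A few of the web3→web1 routes:
web3 -> cache1 -> mq2 -> db1 -> api1 -> mq1 -> web1: 16 + 14 + 9 + 8 + 17 + 19 = 83
web3 -> cache1 -> web1: 16 + 16 = 32
web3 -> cache1 -> mq2 -> api1 -> mq1 -> web1: 16 + 14 + 5 + 17 + 19 = 71
web3 -> cache1 -> db2 -> api1 -> mq1 -> web1: 16 + 2 + 19 + 17 + 19 = 73
web3 -> cache1 -> mq1 -> web1: 16 + 2 + 19 = 37
Best route has total 32 ms.

32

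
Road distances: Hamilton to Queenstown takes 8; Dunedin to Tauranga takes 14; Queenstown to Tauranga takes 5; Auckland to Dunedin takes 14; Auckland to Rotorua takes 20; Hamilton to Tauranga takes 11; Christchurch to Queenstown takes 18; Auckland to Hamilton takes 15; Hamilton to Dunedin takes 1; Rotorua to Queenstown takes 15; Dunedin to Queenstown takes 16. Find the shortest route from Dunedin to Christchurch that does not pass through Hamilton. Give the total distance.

34

Routes from Dunedin to Christchurch avoiding Hamilton:
Dunedin → Tauranga → Queenstown → Christchurch: 14 + 5 + 18 = 37
Dunedin → Auckland → Rotorua → Queenstown → Christchurch: 14 + 20 + 15 + 18 = 67
Dunedin → Queenstown → Christchurch: 16 + 18 = 34
Shortest: 34.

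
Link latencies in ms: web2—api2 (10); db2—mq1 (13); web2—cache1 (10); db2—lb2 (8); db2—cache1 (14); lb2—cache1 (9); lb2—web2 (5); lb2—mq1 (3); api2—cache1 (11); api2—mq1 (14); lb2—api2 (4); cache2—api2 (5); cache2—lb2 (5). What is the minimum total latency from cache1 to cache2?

A few of the cache1→cache2 routes:
cache1 - lb2 - cache2: 9 + 5 = 14
cache1 - lb2 - api2 - cache2: 9 + 4 + 5 = 18
cache1 - web2 - lb2 - cache2: 10 + 5 + 5 = 20
cache1 - api2 - cache2: 11 + 5 = 16
The minimum is 14 ms.

14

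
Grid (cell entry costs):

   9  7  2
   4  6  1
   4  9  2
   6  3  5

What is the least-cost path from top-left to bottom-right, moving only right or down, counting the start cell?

26

Cheapest: (0,0) (0,1) (0,2) (1,2) (2,2) (3,2)
  9 + 7 + 2 + 1 + 2 + 5 = 26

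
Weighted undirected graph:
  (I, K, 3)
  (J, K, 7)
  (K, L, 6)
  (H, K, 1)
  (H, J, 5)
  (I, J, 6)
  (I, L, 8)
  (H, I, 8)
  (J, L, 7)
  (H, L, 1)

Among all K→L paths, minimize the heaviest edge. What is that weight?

1

Some routes from K to L:
K -> H -> J -> L: max(1, 5, 7) = 7
K -> I -> J -> L: max(3, 6, 7) = 7
K -> L: max(6) = 6
K -> H -> L: max(1, 1) = 1
K -> I -> J -> H -> L: max(3, 6, 5, 1) = 6
The minimum achievable maximum is 1.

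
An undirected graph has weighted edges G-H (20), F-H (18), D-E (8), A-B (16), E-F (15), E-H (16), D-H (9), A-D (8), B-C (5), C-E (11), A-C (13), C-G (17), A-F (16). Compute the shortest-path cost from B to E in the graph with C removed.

32

Some routes from B to E avoiding C:
B - A - F - H - E: 16 + 16 + 18 + 16 = 66
B - A - D - H - F - E: 16 + 8 + 9 + 18 + 15 = 66
B - A - D - E: 16 + 8 + 8 = 32
B - A - F - E: 16 + 16 + 15 = 47
B - A - D - H - E: 16 + 8 + 9 + 16 = 49
Best route has total 32.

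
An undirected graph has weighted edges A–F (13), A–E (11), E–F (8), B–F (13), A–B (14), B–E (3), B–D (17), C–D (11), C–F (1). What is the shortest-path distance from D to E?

20

Comparing a few candidate routes:
D -> C -> F -> A -> E: 11 + 1 + 13 + 11 = 36
D -> B -> E: 17 + 3 = 20
D -> C -> F -> E: 11 + 1 + 8 = 20
D -> C -> F -> B -> E: 11 + 1 + 13 + 3 = 28
D -> B -> F -> E: 17 + 13 + 8 = 38
The minimum is 20.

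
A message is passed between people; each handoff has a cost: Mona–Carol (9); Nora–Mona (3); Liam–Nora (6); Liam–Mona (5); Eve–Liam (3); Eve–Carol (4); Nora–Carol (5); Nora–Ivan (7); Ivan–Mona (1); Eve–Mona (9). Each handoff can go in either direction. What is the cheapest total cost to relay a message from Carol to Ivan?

9

Checking several routes:
Carol - Nora - Liam - Mona - Ivan: 5 + 6 + 5 + 1 = 17
Carol - Nora - Ivan: 5 + 7 = 12
Carol - Mona - Ivan: 9 + 1 = 10
Carol - Eve - Liam - Mona - Ivan: 4 + 3 + 5 + 1 = 13
Carol - Nora - Mona - Ivan: 5 + 3 + 1 = 9
Carol - Eve - Mona - Ivan: 4 + 9 + 1 = 14
Shortest: 9.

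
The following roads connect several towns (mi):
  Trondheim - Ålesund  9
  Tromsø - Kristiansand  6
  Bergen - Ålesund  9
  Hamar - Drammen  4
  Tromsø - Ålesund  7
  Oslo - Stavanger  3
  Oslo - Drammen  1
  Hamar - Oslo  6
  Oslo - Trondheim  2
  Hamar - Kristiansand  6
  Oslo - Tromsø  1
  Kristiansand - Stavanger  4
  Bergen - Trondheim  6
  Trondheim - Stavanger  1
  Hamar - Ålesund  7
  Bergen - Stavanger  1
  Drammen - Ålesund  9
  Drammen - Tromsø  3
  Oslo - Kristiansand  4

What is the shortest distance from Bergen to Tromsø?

Checking several routes:
Bergen→Stavanger→Trondheim→Oslo→Tromsø: 1 + 1 + 2 + 1 = 5
Bergen→Stavanger→Oslo→Tromsø: 1 + 3 + 1 = 5
Bergen→Stavanger→Trondheim→Oslo→Drammen→Tromsø: 1 + 1 + 2 + 1 + 3 = 8
The minimum is 5 mi.

5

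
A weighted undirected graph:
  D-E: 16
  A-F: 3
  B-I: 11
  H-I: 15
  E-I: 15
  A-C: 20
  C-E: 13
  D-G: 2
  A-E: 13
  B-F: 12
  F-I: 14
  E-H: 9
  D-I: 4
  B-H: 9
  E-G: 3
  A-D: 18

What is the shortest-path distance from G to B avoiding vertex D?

21

Checking several routes:
G - E - I - B: 3 + 15 + 11 = 29
G - E - I - F - B: 3 + 15 + 14 + 12 = 44
G - E - I - H - B: 3 + 15 + 15 + 9 = 42
G - E - H - B: 3 + 9 + 9 = 21
G - E - H - I - B: 3 + 9 + 15 + 11 = 38
G - E - A - F - B: 3 + 13 + 3 + 12 = 31
Best route has total 21.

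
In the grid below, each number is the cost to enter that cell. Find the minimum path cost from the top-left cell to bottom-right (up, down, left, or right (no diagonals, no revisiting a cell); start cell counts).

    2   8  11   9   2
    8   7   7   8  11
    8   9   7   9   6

Take [0,0]→[0,1]→[1,1]→[1,2]→[2,2]→[2,3]→[2,4] for a total of 2 + 8 + 7 + 7 + 7 + 9 + 6 = 46.

46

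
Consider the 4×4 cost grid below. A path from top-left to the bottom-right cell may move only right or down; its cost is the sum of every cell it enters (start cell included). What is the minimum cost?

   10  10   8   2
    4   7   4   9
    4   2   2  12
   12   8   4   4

Path r0c0 → r1c0 → r2c0 → r2c1 → r2c2 → r3c2 → r3c3: 10 + 4 + 4 + 2 + 2 + 4 + 4 = 30.
(Top row then right column would cost 55.)

30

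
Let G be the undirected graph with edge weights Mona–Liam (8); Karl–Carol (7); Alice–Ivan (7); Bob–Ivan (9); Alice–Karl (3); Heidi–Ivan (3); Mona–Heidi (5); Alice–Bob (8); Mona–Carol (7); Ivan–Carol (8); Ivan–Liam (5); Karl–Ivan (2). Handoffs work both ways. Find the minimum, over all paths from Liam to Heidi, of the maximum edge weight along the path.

5

Checking several routes:
Liam -> Ivan -> Karl -> Carol -> Mona -> Heidi: max(5, 2, 7, 7, 5) = 7
Liam -> Mona -> Carol -> Karl -> Alice -> Ivan -> Heidi: max(8, 7, 7, 3, 7, 3) = 8
Liam -> Ivan -> Alice -> Karl -> Carol -> Mona -> Heidi: max(5, 7, 3, 7, 7, 5) = 7
Liam -> Ivan -> Carol -> Mona -> Heidi: max(5, 8, 7, 5) = 8
Liam -> Ivan -> Heidi: max(5, 3) = 5
The minimum achievable maximum is 5.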